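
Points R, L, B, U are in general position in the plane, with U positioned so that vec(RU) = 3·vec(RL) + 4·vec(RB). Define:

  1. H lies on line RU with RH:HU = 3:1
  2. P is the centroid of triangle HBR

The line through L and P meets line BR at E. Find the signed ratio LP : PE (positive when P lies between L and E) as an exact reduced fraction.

Assign R = (0, 0), L = (1, 0), B = (0, 1), U = (3, 4) — the answer is frame-independent, so this choice is without loss of generality.
1. H lies on line RU with RH:HU = 3:1 ⇒ H = (9/4, 3)
2. P is the centroid of triangle HBR ⇒ P = (3/4, 4/3)
line LP meets BR at E = (0, 16/3)
P = L + t·(E−L) with t = 1/4, so LP:PE = 1/4:3/4

LP:PE = 1/3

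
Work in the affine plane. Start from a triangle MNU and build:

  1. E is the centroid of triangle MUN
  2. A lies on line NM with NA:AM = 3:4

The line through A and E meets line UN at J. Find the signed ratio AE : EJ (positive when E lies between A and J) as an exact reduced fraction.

AE:EJ = 2/7

Choose coordinates M = (0, 0), N = (1, 0), U = (0, 1).
1. E is the centroid of triangle MUN ⇒ E = (1/3, 1/3)
2. A lies on line NM with NA:AM = 3:4 ⇒ A = (4/7, 0)
line AE meets UN at J = (-1/2, 3/2)
E = A + t·(J−A) with t = 2/9, so AE:EJ = 2/9:7/9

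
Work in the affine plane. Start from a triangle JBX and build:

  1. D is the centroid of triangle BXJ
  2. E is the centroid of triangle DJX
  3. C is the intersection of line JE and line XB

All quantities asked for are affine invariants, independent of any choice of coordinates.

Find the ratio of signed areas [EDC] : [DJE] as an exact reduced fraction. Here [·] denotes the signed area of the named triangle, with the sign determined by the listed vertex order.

[EDC]:[DJE] = -4/5

Assign J = (0, 0), B = (1, 0), X = (0, 1) — the answer is frame-independent, so this choice is without loss of generality.
1. D is the centroid of triangle BXJ ⇒ D = (1/3, 1/3)
2. E is the centroid of triangle DJX ⇒ E = (1/9, 4/9)
3. C is the intersection of line JE and line XB ⇒ C = (1/5, 4/5)
2·[EDC] = 4/45, 2·[DJE] = -1/9
[EDC]:[DJE] = 4/45:-1/9 = -4/5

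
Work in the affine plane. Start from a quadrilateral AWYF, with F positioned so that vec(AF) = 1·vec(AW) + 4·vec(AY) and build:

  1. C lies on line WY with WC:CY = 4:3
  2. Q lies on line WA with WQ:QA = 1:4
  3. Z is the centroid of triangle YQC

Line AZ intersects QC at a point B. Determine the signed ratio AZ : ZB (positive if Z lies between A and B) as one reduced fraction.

AZ:ZB = 15

Set A = (0, 0), W = (1, 0), Y = (0, 1), F = (1, 4); any affine frame gives the same invariant.
1. C lies on line WY with WC:CY = 4:3 ⇒ C = (3/7, 4/7)
2. Q lies on line WA with WQ:QA = 1:4 ⇒ Q = (4/5, 0)
3. Z is the centroid of triangle YQC ⇒ Z = (43/105, 11/21)
line AZ meets QC at B = (688/1575, 176/315)
Z = A + t·(B−A) with t = 15/16, so AZ:ZB = 15/16:1/16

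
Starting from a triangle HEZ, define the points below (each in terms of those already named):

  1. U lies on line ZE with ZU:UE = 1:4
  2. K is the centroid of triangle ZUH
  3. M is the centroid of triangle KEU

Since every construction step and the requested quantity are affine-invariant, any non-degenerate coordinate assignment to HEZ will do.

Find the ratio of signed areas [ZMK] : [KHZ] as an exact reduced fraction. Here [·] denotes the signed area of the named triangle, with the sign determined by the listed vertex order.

[ZMK]:[KHZ] = 2

Set H = (0, 0), E = (1, 0), Z = (0, 1); any affine frame gives the same invariant.
1. U lies on line ZE with ZU:UE = 1:4 ⇒ U = (1/5, 4/5)
2. K is the centroid of triangle ZUH ⇒ K = (1/15, 3/5)
3. M is the centroid of triangle KEU ⇒ M = (19/45, 7/15)
2·[ZMK] = -2/15, 2·[KHZ] = -1/15
[ZMK]:[KHZ] = -2/15:-1/15 = 2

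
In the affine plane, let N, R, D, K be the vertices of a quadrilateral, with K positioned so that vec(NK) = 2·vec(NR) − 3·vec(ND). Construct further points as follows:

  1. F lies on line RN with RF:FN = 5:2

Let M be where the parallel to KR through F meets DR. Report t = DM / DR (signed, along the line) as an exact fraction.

Work in coordinates with N = (0, 0), R = (1, 0), D = (0, 1), K = (2, -3).
1. F lies on line RN with RF:FN = 5:2 ⇒ F = (2/7, 0)
through F parallel to KR: direction (-1, 3); meets DR at M = (-1/14, 15/14)
M = D + t·(R−D) with t = -1/14

t = -1/14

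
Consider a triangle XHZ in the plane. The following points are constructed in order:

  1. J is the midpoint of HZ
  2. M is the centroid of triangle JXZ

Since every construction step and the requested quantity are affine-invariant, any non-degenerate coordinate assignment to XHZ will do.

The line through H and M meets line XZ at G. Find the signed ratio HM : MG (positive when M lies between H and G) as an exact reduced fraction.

Choose coordinates X = (0, 0), H = (1, 0), Z = (0, 1).
1. J is the midpoint of HZ ⇒ J = (1/2, 1/2)
2. M is the centroid of triangle JXZ ⇒ M = (1/6, 1/2)
line HM meets XZ at G = (0, 3/5)
M = H + t·(G−H) with t = 5/6, so HM:MG = 5/6:1/6

HM:MG = 5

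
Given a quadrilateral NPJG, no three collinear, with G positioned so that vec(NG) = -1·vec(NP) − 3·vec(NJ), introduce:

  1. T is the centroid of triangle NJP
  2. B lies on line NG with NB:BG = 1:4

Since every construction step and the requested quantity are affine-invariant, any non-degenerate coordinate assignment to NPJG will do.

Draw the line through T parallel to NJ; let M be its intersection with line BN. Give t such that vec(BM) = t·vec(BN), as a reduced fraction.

t = 8/3

Work in coordinates with N = (0, 0), P = (1, 0), J = (0, 1), G = (-1, -3).
1. T is the centroid of triangle NJP ⇒ T = (1/3, 1/3)
2. B lies on line NG with NB:BG = 1:4 ⇒ B = (-1/5, -3/5)
through T parallel to NJ: direction (0, 1); meets BN at M = (1/3, 1)
M = B + t·(N−B) with t = 8/3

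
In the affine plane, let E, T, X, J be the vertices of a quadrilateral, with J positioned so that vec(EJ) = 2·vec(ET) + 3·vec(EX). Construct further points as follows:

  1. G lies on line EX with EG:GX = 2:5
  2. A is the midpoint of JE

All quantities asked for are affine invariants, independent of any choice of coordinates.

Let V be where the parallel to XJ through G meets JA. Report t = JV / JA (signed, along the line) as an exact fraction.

Choose coordinates E = (0, 0), T = (1, 0), X = (0, 1), J = (2, 3).
1. G lies on line EX with EG:GX = 2:5 ⇒ G = (0, 2/7)
2. A is the midpoint of JE ⇒ A = (1, 3/2)
through G parallel to XJ: direction (2, 2); meets JA at V = (4/7, 6/7)
V = J + t·(A−J) with t = 10/7

t = 10/7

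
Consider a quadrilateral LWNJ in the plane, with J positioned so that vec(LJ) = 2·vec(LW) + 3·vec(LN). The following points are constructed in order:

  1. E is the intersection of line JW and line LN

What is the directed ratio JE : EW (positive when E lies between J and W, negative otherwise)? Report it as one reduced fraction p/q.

Choose coordinates L = (0, 0), W = (1, 0), N = (0, 1), J = (2, 3).
1. E is the intersection of line JW and line LN ⇒ E = (0, -3)
E = J + t·(W−J) with t = 2, so JE:EW = t:(1−t) = 2:-1

JE:EW = -2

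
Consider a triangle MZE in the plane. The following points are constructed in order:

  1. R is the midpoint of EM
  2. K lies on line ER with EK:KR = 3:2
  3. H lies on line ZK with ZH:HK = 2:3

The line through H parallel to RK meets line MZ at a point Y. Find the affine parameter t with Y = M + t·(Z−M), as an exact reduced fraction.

Work in coordinates with M = (0, 0), Z = (1, 0), E = (0, 1).
1. R is the midpoint of EM ⇒ R = (0, 1/2)
2. K lies on line ER with EK:KR = 3:2 ⇒ K = (0, 7/10)
3. H lies on line ZK with ZH:HK = 2:3 ⇒ H = (3/5, 7/25)
through H parallel to RK: direction (0, 1/5); meets MZ at Y = (3/5, 0)
Y = M + t·(Z−M) with t = 3/5

t = 3/5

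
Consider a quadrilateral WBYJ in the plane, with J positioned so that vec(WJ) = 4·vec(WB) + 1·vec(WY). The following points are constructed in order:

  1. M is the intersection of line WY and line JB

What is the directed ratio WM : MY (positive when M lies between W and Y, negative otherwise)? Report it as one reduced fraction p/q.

WM:MY = -1/4

Set W = (0, 0), B = (1, 0), Y = (0, 1), J = (4, 1); any affine frame gives the same invariant.
1. M is the intersection of line WY and line JB ⇒ M = (0, -1/3)
M = W + t·(Y−W) with t = -1/3, so WM:MY = t:(1−t) = -1/3:4/3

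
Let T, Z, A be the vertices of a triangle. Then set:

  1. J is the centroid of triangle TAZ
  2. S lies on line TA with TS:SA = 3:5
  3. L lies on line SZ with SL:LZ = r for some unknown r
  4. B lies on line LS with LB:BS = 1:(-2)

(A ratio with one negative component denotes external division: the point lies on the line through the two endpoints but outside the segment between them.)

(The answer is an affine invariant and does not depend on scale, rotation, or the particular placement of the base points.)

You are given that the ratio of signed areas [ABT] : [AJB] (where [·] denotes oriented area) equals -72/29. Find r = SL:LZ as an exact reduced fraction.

r = 3

Set T = (0, 0), Z = (1, 0), A = (0, 1); any affine frame gives the same invariant.
1. J is the centroid of triangle TAZ ⇒ J = (1/3, 1/3)
2. S lies on line TA with TS:SA = 3:5 ⇒ S = (0, 3/8)
3. With SL:LZ = r, write λ = r/(r+1) so L = S + λ·(Z−S); L is affine-linear in λ
4. B lies on line LS with LB:BS = 1:(-2) ⇒ B is an affine combination of earlier points and hence also affine-linear in λ
Every point depending on L is an affine combination of L and λ-independent points, so each such coordinate is linear in λ; the λ² term in each signed area is a multiple of (Z−S)×(Z−S) = 0, so 2·[ABT] and 2·[AJB] are each linear in λ. Evaluating at λ=0 and λ=1:
  2·[ABT] = -2·λ,   2·[AJB] = 13/12·λ − 5/24
So [ABT]:[AJB] = (-2·λ) / (13/12·λ − 5/24). Setting this equal to -72/29:
  -2·λ = -72/29·(13/12·λ − 5/24)  ⇒  λ = 3/4
Then r = λ/(1−λ) = (3/4)/(1/4) = 3. Check: with r = 3, L = (3/4, 3/32) and [ABT]:[AJB] = -72/29 as required.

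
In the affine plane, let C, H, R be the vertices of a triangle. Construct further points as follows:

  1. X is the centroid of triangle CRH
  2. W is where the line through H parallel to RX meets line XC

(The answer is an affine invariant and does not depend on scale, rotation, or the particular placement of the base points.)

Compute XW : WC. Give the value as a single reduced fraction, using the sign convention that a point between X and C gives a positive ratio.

Choose coordinates C = (0, 0), H = (1, 0), R = (0, 1).
1. X is the centroid of triangle CRH ⇒ X = (1/3, 1/3)
2. W is where the line through H parallel to RX meets line XC ⇒ W = (2/3, 2/3)
W = X + t·(C−X) with t = -1, so XW:WC = t:(1−t) = -1:2

XW:WC = -1/2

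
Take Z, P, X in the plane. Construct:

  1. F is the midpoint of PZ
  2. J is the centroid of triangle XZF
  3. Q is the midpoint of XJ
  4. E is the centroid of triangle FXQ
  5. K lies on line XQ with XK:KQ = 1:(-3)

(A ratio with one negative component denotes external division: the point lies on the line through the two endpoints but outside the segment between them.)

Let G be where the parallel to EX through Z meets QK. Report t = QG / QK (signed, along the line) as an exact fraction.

t = -4

Set Z = (0, 0), P = (1, 0), X = (0, 1); any affine frame gives the same invariant.
1. F is the midpoint of PZ ⇒ F = (1/2, 0)
2. J is the centroid of triangle XZF ⇒ J = (1/6, 1/3)
3. Q is the midpoint of XJ ⇒ Q = (1/12, 2/3)
4. E is the centroid of triangle FXQ ⇒ E = (7/36, 5/9)
5. K lies on line XQ with XK:KQ = 1:(-3) ⇒ K = (-1/24, 7/6)
through Z parallel to EX: direction (-7/36, 4/9); meets QK at G = (7/12, -4/3)
G = Q + t·(K−Q) with t = -4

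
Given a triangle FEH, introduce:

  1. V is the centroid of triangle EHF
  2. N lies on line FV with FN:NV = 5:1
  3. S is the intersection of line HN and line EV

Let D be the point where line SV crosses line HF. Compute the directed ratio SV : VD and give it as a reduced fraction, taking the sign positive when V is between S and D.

SV:VD = -2/7

Choose coordinates F = (0, 0), E = (1, 0), H = (0, 1).
1. V is the centroid of triangle EHF ⇒ V = (1/3, 1/3)
2. N lies on line FV with FN:NV = 5:1 ⇒ N = (5/18, 5/18)
3. S is the intersection of line HN and line EV ⇒ S = (5/21, 8/21)
line SV meets HF at D = (0, 1/2)
V = S + t·(D−S) with t = -2/5, so SV:VD = -2/5:7/5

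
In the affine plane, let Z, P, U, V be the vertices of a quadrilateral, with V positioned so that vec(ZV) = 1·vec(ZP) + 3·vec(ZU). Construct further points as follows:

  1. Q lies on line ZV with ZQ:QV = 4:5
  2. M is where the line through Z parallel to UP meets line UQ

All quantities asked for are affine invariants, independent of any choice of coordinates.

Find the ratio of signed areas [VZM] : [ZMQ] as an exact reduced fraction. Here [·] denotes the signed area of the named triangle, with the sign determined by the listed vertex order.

[VZM]:[ZMQ] = 9/4

Choose coordinates Z = (0, 0), P = (1, 0), U = (0, 1), V = (1, 3).
1. Q lies on line ZV with ZQ:QV = 4:5 ⇒ Q = (4/9, 4/3)
2. M is where the line through Z parallel to UP meets line UQ ⇒ M = (-4/7, 4/7)
2·[VZM] = -16/7, 2·[ZMQ] = -64/63
[VZM]:[ZMQ] = -16/7:-64/63 = 9/4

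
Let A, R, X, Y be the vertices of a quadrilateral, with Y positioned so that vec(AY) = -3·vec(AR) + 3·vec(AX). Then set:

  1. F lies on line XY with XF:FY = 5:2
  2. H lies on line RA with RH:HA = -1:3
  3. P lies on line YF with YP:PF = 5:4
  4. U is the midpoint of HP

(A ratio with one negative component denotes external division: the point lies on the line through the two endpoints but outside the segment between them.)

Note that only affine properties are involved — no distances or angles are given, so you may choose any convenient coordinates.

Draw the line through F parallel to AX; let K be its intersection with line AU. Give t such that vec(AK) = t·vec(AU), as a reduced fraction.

Work in coordinates with A = (0, 0), R = (1, 0), X = (0, 1), Y = (-3, 3).
1. F lies on line XY with XF:FY = 5:2 ⇒ F = (-15/7, 17/7)
2. H lies on line RA with RH:HA = -1:3 ⇒ H = (3/2, 0)
3. P lies on line YF with YP:PF = 5:4 ⇒ P = (-53/21, 169/63)
4. U is the midpoint of HP ⇒ U = (-43/84, 169/126)
through F parallel to AX: direction (0, 1); meets AU at K = (-15/7, 1690/301)
K = A + t·(U−A) with t = 180/43

t = 180/43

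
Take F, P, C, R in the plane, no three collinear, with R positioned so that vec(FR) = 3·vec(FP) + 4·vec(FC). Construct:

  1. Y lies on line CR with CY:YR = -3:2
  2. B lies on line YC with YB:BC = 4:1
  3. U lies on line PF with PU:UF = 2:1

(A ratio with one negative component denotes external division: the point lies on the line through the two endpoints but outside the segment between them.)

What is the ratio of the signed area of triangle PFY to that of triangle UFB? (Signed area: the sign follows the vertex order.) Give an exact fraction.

[PFY]:[UFB] = 75/7

Set F = (0, 0), P = (1, 0), C = (0, 1), R = (3, 4); any affine frame gives the same invariant.
1. Y lies on line CR with CY:YR = -3:2 ⇒ Y = (9, 10)
2. B lies on line YC with YB:BC = 4:1 ⇒ B = (9/5, 14/5)
3. U lies on line PF with PU:UF = 2:1 ⇒ U = (1/3, 0)
2·[PFY] = -10, 2·[UFB] = -14/15
[PFY]:[UFB] = -10:-14/15 = 75/7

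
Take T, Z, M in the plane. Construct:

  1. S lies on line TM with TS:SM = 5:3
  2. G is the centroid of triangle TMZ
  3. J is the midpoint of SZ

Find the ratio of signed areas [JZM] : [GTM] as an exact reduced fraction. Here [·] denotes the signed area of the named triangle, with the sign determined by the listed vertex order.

Set T = (0, 0), Z = (1, 0), M = (0, 1); any affine frame gives the same invariant.
1. S lies on line TM with TS:SM = 5:3 ⇒ S = (0, 5/8)
2. G is the centroid of triangle TMZ ⇒ G = (1/3, 1/3)
3. J is the midpoint of SZ ⇒ J = (1/2, 5/16)
2·[JZM] = 3/16, 2·[GTM] = -1/3
[JZM]:[GTM] = 3/16:-1/3 = -9/16

[JZM]:[GTM] = -9/16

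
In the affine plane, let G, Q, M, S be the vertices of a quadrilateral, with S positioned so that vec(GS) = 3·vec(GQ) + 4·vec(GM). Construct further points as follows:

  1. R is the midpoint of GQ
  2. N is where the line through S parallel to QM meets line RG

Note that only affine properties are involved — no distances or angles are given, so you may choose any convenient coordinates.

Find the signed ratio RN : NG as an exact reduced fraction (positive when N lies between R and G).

Choose coordinates G = (0, 0), Q = (1, 0), M = (0, 1), S = (3, 4).
1. R is the midpoint of GQ ⇒ R = (1/2, 0)
2. N is where the line through S parallel to QM meets line RG ⇒ N = (7, 0)
N = R + t·(G−R) with t = -13, so RN:NG = t:(1−t) = -13:14

RN:NG = -13/14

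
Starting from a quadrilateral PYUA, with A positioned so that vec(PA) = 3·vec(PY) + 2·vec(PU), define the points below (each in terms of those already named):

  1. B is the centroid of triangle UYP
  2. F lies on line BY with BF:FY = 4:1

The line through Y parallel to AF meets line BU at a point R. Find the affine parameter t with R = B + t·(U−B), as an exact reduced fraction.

Assign P = (0, 0), Y = (1, 0), U = (0, 1), A = (3, 2) — the answer is frame-independent, so this choice is without loss of generality.
1. B is the centroid of triangle UYP ⇒ B = (1/3, 1/3)
2. F lies on line BY with BF:FY = 4:1 ⇒ F = (13/15, 1/15)
through Y parallel to AF: direction (-32/15, -29/15); meets BU at R = (61/93, -29/93)
R = B + t·(U−B) with t = -30/31

t = -30/31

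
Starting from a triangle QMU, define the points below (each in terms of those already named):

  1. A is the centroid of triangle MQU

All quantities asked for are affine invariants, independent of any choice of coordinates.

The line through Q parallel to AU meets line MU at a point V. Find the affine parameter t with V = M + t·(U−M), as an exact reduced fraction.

Work in coordinates with Q = (0, 0), M = (1, 0), U = (0, 1).
1. A is the centroid of triangle MQU ⇒ A = (1/3, 1/3)
through Q parallel to AU: direction (-1/3, 2/3); meets MU at V = (-1, 2)
V = M + t·(U−M) with t = 2

t = 2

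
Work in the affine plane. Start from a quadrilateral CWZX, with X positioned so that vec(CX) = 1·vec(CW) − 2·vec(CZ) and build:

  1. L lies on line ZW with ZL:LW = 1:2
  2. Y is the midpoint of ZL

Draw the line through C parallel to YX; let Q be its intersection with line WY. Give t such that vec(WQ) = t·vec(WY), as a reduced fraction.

Work in coordinates with C = (0, 0), W = (1, 0), Z = (0, 1), X = (1, -2).
1. L lies on line ZW with ZL:LW = 1:2 ⇒ L = (1/3, 2/3)
2. Y is the midpoint of ZL ⇒ Y = (1/6, 5/6)
through C parallel to YX: direction (5/6, -17/6); meets WY at Q = (-5/12, 17/12)
Q = W + t·(Y−W) with t = 17/10

t = 17/10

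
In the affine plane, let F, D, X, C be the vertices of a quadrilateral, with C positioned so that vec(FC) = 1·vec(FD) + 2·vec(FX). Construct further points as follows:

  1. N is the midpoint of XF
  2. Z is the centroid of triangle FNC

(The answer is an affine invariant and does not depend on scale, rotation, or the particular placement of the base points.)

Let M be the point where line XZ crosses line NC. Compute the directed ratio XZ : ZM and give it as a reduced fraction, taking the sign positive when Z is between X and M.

Choose coordinates F = (0, 0), D = (1, 0), X = (0, 1), C = (1, 2).
1. N is the midpoint of XF ⇒ N = (0, 1/2)
2. Z is the centroid of triangle FNC ⇒ Z = (1/3, 5/6)
line XZ meets NC at M = (1/4, 7/8)
Z = X + t·(M−X) with t = 4/3, so XZ:ZM = 4/3:-1/3

XZ:ZM = -4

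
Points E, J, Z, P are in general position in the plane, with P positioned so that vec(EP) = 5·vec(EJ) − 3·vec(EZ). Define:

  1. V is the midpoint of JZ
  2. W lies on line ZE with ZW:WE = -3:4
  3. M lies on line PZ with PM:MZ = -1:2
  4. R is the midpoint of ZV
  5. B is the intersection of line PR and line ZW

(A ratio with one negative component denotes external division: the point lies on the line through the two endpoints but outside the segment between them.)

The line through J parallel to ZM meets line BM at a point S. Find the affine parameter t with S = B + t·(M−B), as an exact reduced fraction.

Assign E = (0, 0), J = (1, 0), Z = (0, 1), P = (5, -3) — the answer is frame-independent, so this choice is without loss of generality.
1. V is the midpoint of JZ ⇒ V = (1/2, 1/2)
2. W lies on line ZE with ZW:WE = -3:4 ⇒ W = (0, 4)
3. M lies on line PZ with PM:MZ = -1:2 ⇒ M = (10, -7)
4. R is the midpoint of ZV ⇒ R = (1/4, 3/4)
5. B is the intersection of line PR and line ZW ⇒ B = (0, 18/19)
through J parallel to ZM: direction (10, -8); meets BM at S = (-28, 116/5)
S = B + t·(M−B) with t = -14/5

t = -14/5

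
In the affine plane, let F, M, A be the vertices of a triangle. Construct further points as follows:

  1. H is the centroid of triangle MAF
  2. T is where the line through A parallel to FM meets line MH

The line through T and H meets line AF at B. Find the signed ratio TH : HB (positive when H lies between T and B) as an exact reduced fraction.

Work in coordinates with F = (0, 0), M = (1, 0), A = (0, 1).
1. H is the centroid of triangle MAF ⇒ H = (1/3, 1/3)
2. T is where the line through A parallel to FM meets line MH ⇒ T = (-1, 1)
line TH meets AF at B = (0, 1/2)
H = T + t·(B−T) with t = 4/3, so TH:HB = 4/3:-1/3

TH:HB = -4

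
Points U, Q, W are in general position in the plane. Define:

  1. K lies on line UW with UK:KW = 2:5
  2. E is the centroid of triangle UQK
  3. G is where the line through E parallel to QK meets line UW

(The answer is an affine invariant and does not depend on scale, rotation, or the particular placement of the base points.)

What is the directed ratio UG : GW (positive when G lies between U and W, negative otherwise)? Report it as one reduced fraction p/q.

Work in coordinates with U = (0, 0), Q = (1, 0), W = (0, 1).
1. K lies on line UW with UK:KW = 2:5 ⇒ K = (0, 2/7)
2. E is the centroid of triangle UQK ⇒ E = (1/3, 2/21)
3. G is where the line through E parallel to QK meets line UW ⇒ G = (0, 4/21)
G = U + t·(W−U) with t = 4/21, so UG:GW = t:(1−t) = 4/21:17/21

UG:GW = 4/17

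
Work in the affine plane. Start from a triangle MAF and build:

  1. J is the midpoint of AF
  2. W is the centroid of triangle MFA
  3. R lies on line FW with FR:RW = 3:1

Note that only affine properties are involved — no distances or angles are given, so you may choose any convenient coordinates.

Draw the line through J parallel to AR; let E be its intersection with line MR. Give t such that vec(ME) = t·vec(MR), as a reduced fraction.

Choose coordinates M = (0, 0), A = (1, 0), F = (0, 1).
1. J is the midpoint of AF ⇒ J = (1/2, 1/2)
2. W is the centroid of triangle MFA ⇒ W = (1/3, 1/3)
3. R lies on line FW with FR:RW = 3:1 ⇒ R = (1/4, 1/2)
through J parallel to AR: direction (-3/4, 1/2); meets MR at E = (5/16, 5/8)
E = M + t·(R−M) with t = 5/4

t = 5/4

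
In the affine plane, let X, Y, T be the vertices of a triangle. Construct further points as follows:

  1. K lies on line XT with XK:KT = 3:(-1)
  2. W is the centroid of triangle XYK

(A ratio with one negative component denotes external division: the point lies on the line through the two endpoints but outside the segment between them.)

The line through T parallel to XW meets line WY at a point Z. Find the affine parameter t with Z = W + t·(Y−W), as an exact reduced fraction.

Work in coordinates with X = (0, 0), Y = (1, 0), T = (0, 1).
1. K lies on line XT with XK:KT = 3:(-1) ⇒ K = (0, 3/2)
2. W is the centroid of triangle XYK ⇒ W = (1/3, 1/2)
through T parallel to XW: direction (1/3, 1/2); meets WY at Z = (-1/9, 5/6)
Z = W + t·(Y−W) with t = -2/3

t = -2/3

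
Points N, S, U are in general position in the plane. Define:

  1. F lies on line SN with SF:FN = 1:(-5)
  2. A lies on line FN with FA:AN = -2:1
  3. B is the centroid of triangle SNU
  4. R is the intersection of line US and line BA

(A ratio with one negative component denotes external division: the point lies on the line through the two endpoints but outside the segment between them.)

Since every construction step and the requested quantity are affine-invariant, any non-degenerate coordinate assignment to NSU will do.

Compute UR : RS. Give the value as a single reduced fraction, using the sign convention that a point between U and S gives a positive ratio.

Work in coordinates with N = (0, 0), S = (1, 0), U = (0, 1).
1. F lies on line SN with SF:FN = 1:(-5) ⇒ F = (5/4, 0)
2. A lies on line FN with FA:AN = -2:1 ⇒ A = (-5/4, 0)
3. B is the centroid of triangle SNU ⇒ B = (1/3, 1/3)
4. R is the intersection of line US and line BA ⇒ R = (14/23, 9/23)
R = U + t·(S−U) with t = 14/23, so UR:RS = t:(1−t) = 14/23:9/23

UR:RS = 14/9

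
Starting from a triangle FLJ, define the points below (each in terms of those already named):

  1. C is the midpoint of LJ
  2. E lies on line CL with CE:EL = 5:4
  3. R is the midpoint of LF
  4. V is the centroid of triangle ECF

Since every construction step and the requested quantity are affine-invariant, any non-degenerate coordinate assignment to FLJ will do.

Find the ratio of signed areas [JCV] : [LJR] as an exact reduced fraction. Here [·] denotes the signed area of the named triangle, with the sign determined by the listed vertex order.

[JCV]:[LJR] = -1/3

Work in coordinates with F = (0, 0), L = (1, 0), J = (0, 1).
1. C is the midpoint of LJ ⇒ C = (1/2, 1/2)
2. E lies on line CL with CE:EL = 5:4 ⇒ E = (7/9, 2/9)
3. R is the midpoint of LF ⇒ R = (1/2, 0)
4. V is the centroid of triangle ECF ⇒ V = (23/54, 13/54)
2·[JCV] = -1/6, 2·[LJR] = 1/2
[JCV]:[LJR] = -1/6:1/2 = -1/3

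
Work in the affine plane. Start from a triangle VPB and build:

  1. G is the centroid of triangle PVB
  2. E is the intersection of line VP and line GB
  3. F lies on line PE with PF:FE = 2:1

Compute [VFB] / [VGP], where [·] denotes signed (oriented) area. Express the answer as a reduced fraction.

Choose coordinates V = (0, 0), P = (1, 0), B = (0, 1).
1. G is the centroid of triangle PVB ⇒ G = (1/3, 1/3)
2. E is the intersection of line VP and line GB ⇒ E = (1/2, 0)
3. F lies on line PE with PF:FE = 2:1 ⇒ F = (2/3, 0)
2·[VFB] = 2/3, 2·[VGP] = -1/3
[VFB]:[VGP] = 2/3:-1/3 = -2

[VFB]:[VGP] = -2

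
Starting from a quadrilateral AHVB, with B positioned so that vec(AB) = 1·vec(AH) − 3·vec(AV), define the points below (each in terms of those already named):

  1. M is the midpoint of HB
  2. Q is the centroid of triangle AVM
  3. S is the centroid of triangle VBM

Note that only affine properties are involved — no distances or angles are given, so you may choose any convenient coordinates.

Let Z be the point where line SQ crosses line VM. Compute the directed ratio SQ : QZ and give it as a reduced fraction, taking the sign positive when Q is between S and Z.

SQ:QZ = 1/2

Choose coordinates A = (0, 0), H = (1, 0), V = (0, 1), B = (1, -3).
1. M is the midpoint of HB ⇒ M = (1, -3/2)
2. Q is the centroid of triangle AVM ⇒ Q = (1/3, -1/6)
3. S is the centroid of triangle VBM ⇒ S = (2/3, -7/6)
line SQ meets VM at Z = (-1/3, 11/6)
Q = S + t·(Z−S) with t = 1/3, so SQ:QZ = 1/3:2/3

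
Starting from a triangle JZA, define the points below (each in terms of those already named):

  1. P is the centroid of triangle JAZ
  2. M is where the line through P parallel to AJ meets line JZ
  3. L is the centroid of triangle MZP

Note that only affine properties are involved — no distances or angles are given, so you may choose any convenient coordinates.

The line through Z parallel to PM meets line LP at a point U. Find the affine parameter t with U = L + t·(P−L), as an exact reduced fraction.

Choose coordinates J = (0, 0), Z = (1, 0), A = (0, 1).
1. P is the centroid of triangle JAZ ⇒ P = (1/3, 1/3)
2. M is where the line through P parallel to AJ meets line JZ ⇒ M = (1/3, 0)
3. L is the centroid of triangle MZP ⇒ L = (5/9, 1/9)
through Z parallel to PM: direction (0, -1/3); meets LP at U = (1, -1/3)
U = L + t·(P−L) with t = -2

t = -2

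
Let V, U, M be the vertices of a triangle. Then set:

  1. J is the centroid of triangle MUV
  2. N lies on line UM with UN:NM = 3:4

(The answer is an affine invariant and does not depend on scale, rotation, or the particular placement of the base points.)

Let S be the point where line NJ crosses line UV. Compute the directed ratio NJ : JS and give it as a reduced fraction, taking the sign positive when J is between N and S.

Work in coordinates with V = (0, 0), U = (1, 0), M = (0, 1).
1. J is the centroid of triangle MUV ⇒ J = (1/3, 1/3)
2. N lies on line UM with UN:NM = 3:4 ⇒ N = (4/7, 3/7)
line NJ meets UV at S = (-1/2, 0)
J = N + t·(S−N) with t = 2/9, so NJ:JS = 2/9:7/9

NJ:JS = 2/7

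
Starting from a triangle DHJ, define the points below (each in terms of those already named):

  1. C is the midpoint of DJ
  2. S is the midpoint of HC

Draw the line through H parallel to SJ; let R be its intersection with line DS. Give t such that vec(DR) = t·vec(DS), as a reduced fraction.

t = 3/2

Assign D = (0, 0), H = (1, 0), J = (0, 1) — the answer is frame-independent, so this choice is without loss of generality.
1. C is the midpoint of DJ ⇒ C = (0, 1/2)
2. S is the midpoint of HC ⇒ S = (1/2, 1/4)
through H parallel to SJ: direction (-1/2, 3/4); meets DS at R = (3/4, 3/8)
R = D + t·(S−D) with t = 3/2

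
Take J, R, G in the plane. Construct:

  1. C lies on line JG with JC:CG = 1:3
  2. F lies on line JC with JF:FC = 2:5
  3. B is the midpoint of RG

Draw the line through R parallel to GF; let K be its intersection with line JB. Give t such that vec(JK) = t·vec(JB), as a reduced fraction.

Set J = (0, 0), R = (1, 0), G = (0, 1); any affine frame gives the same invariant.
1. C lies on line JG with JC:CG = 1:3 ⇒ C = (0, 1/4)
2. F lies on line JC with JF:FC = 2:5 ⇒ F = (0, 1/14)
3. B is the midpoint of RG ⇒ B = (1/2, 1/2)
through R parallel to GF: direction (0, -13/14); meets JB at K = (1, 1)
K = J + t·(B−J) with t = 2

t = 2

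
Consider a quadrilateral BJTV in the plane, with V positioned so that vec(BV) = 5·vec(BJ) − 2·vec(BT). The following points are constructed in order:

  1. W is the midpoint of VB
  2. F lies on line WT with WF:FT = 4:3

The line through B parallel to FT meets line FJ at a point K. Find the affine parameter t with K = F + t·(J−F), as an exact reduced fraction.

Work in coordinates with B = (0, 0), J = (1, 0), T = (0, 1), V = (5, -2).
1. W is the midpoint of VB ⇒ W = (5/2, -1)
2. F lies on line WT with WF:FT = 4:3 ⇒ F = (15/14, 1/7)
through B parallel to FT: direction (-15/14, 6/7); meets FJ at K = (5/7, -4/7)
K = F + t·(J−F) with t = 5

t = 5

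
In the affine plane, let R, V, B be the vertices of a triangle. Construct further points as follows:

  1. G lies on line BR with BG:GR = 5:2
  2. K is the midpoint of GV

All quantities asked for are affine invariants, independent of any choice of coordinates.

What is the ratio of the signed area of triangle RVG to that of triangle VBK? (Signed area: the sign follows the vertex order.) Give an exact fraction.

[RVG]:[VBK] = 4/5

Work in coordinates with R = (0, 0), V = (1, 0), B = (0, 1).
1. G lies on line BR with BG:GR = 5:2 ⇒ G = (0, 2/7)
2. K is the midpoint of GV ⇒ K = (1/2, 1/7)
2·[RVG] = 2/7, 2·[VBK] = 5/14
[RVG]:[VBK] = 2/7:5/14 = 4/5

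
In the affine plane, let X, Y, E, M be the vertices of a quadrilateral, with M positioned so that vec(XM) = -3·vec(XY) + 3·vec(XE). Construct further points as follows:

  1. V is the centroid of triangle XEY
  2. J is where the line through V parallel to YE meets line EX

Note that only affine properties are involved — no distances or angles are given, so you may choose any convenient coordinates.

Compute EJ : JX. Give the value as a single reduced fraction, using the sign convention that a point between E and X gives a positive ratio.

Set X = (0, 0), Y = (1, 0), E = (0, 1), M = (-3, 3); any affine frame gives the same invariant.
1. V is the centroid of triangle XEY ⇒ V = (1/3, 1/3)
2. J is where the line through V parallel to YE meets line EX ⇒ J = (0, 2/3)
J = E + t·(X−E) with t = 1/3, so EJ:JX = t:(1−t) = 1/3:2/3

EJ:JX = 1/2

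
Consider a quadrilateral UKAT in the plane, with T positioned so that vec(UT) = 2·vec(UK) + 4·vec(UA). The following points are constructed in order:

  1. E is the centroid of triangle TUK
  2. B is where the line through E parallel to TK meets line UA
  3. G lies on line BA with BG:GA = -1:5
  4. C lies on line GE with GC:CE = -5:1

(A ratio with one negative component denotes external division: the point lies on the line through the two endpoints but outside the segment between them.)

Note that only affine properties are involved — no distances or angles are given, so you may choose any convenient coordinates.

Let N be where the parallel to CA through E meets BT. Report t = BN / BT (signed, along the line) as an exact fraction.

t = 33/50

Assign U = (0, 0), K = (1, 0), A = (0, 1), T = (2, 4) — the answer is frame-independent, so this choice is without loss of generality.
1. E is the centroid of triangle TUK ⇒ E = (1, 4/3)
2. B is where the line through E parallel to TK meets line UA ⇒ B = (0, -8/3)
3. G lies on line BA with BG:GA = -1:5 ⇒ G = (0, -43/12)
4. C lies on line GE with GC:CE = -5:1 ⇒ C = (5/4, 41/16)
through E parallel to CA: direction (-5/4, -25/16); meets BT at N = (33/25, 26/15)
N = B + t·(T−B) with t = 33/50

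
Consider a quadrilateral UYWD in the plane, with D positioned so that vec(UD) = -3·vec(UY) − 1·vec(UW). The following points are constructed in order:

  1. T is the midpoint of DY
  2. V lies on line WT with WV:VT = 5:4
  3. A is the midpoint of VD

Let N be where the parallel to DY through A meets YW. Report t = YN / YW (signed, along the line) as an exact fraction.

Set U = (0, 0), Y = (1, 0), W = (0, 1), D = (-3, -1); any affine frame gives the same invariant.
1. T is the midpoint of DY ⇒ T = (-1, -1/2)
2. V lies on line WT with WV:VT = 5:4 ⇒ V = (-5/9, 1/6)
3. A is the midpoint of VD ⇒ A = (-16/9, -5/12)
through A parallel to DY: direction (4, 1); meets YW at N = (7/9, 2/9)
N = Y + t·(W−Y) with t = 2/9

t = 2/9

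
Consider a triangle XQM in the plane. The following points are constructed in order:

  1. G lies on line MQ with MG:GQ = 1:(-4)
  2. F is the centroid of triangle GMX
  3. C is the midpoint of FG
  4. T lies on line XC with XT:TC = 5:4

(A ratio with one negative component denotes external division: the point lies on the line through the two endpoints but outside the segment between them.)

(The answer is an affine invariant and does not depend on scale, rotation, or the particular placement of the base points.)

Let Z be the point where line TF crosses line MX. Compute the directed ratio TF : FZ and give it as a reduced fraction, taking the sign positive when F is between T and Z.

Choose coordinates X = (0, 0), Q = (1, 0), M = (0, 1).
1. G lies on line MQ with MG:GQ = 1:(-4) ⇒ G = (-1/3, 4/3)
2. F is the centroid of triangle GMX ⇒ F = (-1/9, 7/9)
3. C is the midpoint of FG ⇒ C = (-2/9, 19/18)
4. T lies on line XC with XT:TC = 5:4 ⇒ T = (-10/81, 95/162)
line TF meets MX at Z = (0, 5/2)
F = T + t·(Z−T) with t = 1/10, so TF:FZ = 1/10:9/10

TF:FZ = 1/9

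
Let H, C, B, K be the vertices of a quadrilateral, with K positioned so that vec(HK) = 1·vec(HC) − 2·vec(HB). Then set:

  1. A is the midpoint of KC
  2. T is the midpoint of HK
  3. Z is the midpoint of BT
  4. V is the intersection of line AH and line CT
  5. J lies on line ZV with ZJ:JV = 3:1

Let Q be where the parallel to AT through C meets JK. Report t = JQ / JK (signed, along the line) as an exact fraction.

t = -1/3

Set H = (0, 0), C = (1, 0), B = (0, 1), K = (1, -2); any affine frame gives the same invariant.
1. A is the midpoint of KC ⇒ A = (1, -1)
2. T is the midpoint of HK ⇒ T = (1/2, -1)
3. Z is the midpoint of BT ⇒ Z = (1/4, 0)
4. V is the intersection of line AH and line CT ⇒ V = (2/3, -2/3)
5. J lies on line ZV with ZJ:JV = 3:1 ⇒ J = (9/16, -1/2)
through C parallel to AT: direction (-1/2, 0); meets JK at Q = (5/12, 0)
Q = J + t·(K−J) with t = -1/3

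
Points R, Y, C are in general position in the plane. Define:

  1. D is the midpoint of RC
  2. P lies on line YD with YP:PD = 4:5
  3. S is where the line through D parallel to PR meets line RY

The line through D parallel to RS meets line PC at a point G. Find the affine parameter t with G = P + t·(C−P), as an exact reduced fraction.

Assign R = (0, 0), Y = (1, 0), C = (0, 1) — the answer is frame-independent, so this choice is without loss of generality.
1. D is the midpoint of RC ⇒ D = (0, 1/2)
2. P lies on line YD with YP:PD = 4:5 ⇒ P = (5/9, 2/9)
3. S is where the line through D parallel to PR meets line RY ⇒ S = (-5/4, 0)
through D parallel to RS: direction (-5/4, 0); meets PC at G = (5/14, 1/2)
G = P + t·(C−P) with t = 5/14

t = 5/14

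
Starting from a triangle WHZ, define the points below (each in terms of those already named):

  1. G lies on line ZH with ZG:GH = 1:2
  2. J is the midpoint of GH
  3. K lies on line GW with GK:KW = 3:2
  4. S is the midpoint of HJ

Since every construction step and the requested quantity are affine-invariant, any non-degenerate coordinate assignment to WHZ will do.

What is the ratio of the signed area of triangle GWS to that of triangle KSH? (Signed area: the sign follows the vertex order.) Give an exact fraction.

[GWS]:[KSH] = -5

Assign W = (0, 0), H = (1, 0), Z = (0, 1) — the answer is frame-independent, so this choice is without loss of generality.
1. G lies on line ZH with ZG:GH = 1:2 ⇒ G = (1/3, 2/3)
2. J is the midpoint of GH ⇒ J = (2/3, 1/3)
3. K lies on line GW with GK:KW = 3:2 ⇒ K = (2/15, 4/15)
4. S is the midpoint of HJ ⇒ S = (5/6, 1/6)
2·[GWS] = 1/2, 2·[KSH] = -1/10
[GWS]:[KSH] = 1/2:-1/10 = -5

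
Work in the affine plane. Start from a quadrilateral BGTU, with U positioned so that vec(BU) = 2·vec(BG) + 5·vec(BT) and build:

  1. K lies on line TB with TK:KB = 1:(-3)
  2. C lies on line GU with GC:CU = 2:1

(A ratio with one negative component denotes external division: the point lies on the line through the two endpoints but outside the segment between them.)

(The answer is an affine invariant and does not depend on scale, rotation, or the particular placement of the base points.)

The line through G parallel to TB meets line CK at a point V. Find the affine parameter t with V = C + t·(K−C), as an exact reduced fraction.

t = 2/5

Choose coordinates B = (0, 0), G = (1, 0), T = (0, 1), U = (2, 5).
1. K lies on line TB with TK:KB = 1:(-3) ⇒ K = (0, 3/2)
2. C lies on line GU with GC:CU = 2:1 ⇒ C = (5/3, 10/3)
through G parallel to TB: direction (0, -1); meets CK at V = (1, 13/5)
V = C + t·(K−C) with t = 2/5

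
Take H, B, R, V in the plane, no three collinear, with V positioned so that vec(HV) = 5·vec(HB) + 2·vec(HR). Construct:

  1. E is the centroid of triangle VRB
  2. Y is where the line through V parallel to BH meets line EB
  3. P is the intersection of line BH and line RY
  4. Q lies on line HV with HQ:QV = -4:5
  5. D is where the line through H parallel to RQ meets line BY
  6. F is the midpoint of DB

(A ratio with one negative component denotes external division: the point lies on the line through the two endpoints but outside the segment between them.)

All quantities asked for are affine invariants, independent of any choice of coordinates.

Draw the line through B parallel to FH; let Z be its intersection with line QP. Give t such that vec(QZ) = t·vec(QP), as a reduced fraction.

t = 59/95

Work in coordinates with H = (0, 0), B = (1, 0), R = (0, 1), V = (5, 2).
1. E is the centroid of triangle VRB ⇒ E = (2, 1)
2. Y is where the line through V parallel to BH meets line EB ⇒ Y = (3, 2)
3. P is the intersection of line BH and line RY ⇒ P = (-3, 0)
4. Q lies on line HV with HQ:QV = -4:5 ⇒ Q = (-20, -8)
5. D is where the line through H parallel to RQ meets line BY ⇒ D = (20/11, 9/11)
6. F is the midpoint of DB ⇒ F = (31/22, 9/22)
through B parallel to FH: direction (-31/22, -9/22); meets QP at Z = (-897/95, -288/95)
Z = Q + t·(P−Q) with t = 59/95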